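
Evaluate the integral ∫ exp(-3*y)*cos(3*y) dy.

exp(-3*y)*sin(3*y)/6 - exp(-3*y)*cos(3*y)/6 + C

Let I denote the integral. Integrate by parts with u = cos(3*y), dv = exp(-3*y) dy, so v = -exp(-3*y)/3: I = -exp(-3*y)*cos(3*y)/3 − ∫ exp(-3*y)*sin(3*y) dy.
Apply parts again with u = sin(3*y), dv = exp(-3*y) dy: ∫ exp(-3*y)*sin(3*y) dy = -exp(-3*y)*sin(3*y)/3 + I. Substituting back brings back I: I = exp(-3*y)*sin(3*y)/3 - exp(-3*y)*cos(3*y)/3 − I.
Solving for I: (1 + 1)·I equals the remaining terms, so I = (1/2)·(exp(-3*y)*sin(3*y)/3 - exp(-3*y)*cos(3*y)/3).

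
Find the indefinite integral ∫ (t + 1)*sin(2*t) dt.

-t*cos(2*t)/2 + sin(2*t)/4 - cos(2*t)/2 + C

Use integration by parts with u = t + 1, dv = sin(2*t) dt, so v = -cos(2*t)/2.
Apply parts 1 times (tabular method): alternate signs, differentiate u down to 0, integrate dv up.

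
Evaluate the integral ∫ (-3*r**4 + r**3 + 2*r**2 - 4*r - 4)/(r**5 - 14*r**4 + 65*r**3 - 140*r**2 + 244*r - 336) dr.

Factor the denominator: (r - 7)*(r - 4)*(r - 3)*(r**2 + 4).
Partial-fraction decomposition: (911*r - 36)/(3445*(r**2 + 4)) - 107/(26*(r - 3)) + 173/(15*(r - 4)) - 3397/(318*(r - 7)).
Integrate each term; A/(r−a) gives A·log|r−a|; the (Br+D)/(r²+p²) term gives a log and an atan.

-3397*log(r - 7)/318 + 173*log(r - 4)/15 - 107*log(r - 3)/26 + 911*log(r**2 + 4)/6890 - 18*atan(r/2)/3445 + C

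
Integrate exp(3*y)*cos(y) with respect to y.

Let I denote the integral. Integrate by parts with u = cos(y), dv = exp(3*y) dy, so v = exp(3*y)/3: I = exp(3*y)*cos(y)/3 + (1/3)·∫ exp(3*y)*sin(y) dy.
Apply parts again with u = sin(y), dv = exp(3*y) dy: ∫ exp(3*y)*sin(y) dy = exp(3*y)*sin(y)/3 − (1/3)·I. Substituting back brings back I: I = exp(3*y)*sin(y)/9 + exp(3*y)*cos(y)/3 − (1/9)·I.
Solving for I: (1 + 1/9)·I equals the remaining terms, so I = (9/10)·(exp(3*y)*sin(y)/9 + exp(3*y)*cos(y)/3).

exp(3*y)*sin(y)/10 + 3*exp(3*y)*cos(y)/10 + C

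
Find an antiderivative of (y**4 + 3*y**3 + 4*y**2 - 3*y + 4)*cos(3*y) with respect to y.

Use integration by parts with u = y**4 + 3*y**3 + 4*y**2 - 3*y + 4, dv = cos(3*y) dy, so v = sin(3*y)/3.
Apply parts 4 times (tabular method): alternate signs, differentiate u down to 0, integrate dv up.

y**4*sin(3*y)/3 + y**3*sin(3*y) + 4*y**3*cos(3*y)/9 + 8*y**2*sin(3*y)/9 + y**2*cos(3*y) - 5*y*sin(3*y)/3 + 16*y*cos(3*y)/27 + 92*sin(3*y)/81 - 5*cos(3*y)/9 + C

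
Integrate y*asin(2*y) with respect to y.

y**2*asin(2*y)/2 + y*sqrt(-4*y**2 + 1)/8 - asin(2*y)/16 + C

Use integration by parts with u = arcsin(2*y), dv = y dy.
Then du = 2/sqrt(-4*y**2 + 1) dy.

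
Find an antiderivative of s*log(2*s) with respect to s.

s**2*(log(s) + log(2))/2 - s**2/4 + C

Use integration by parts with u = log(2*s), dv = s ds.
Then du = 1/s ds and v = s**2/2.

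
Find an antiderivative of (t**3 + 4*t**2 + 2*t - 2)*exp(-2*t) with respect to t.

(-4*t**3 - 22*t**2 - 30*t - 7)*exp(-2*t)/8 + C

Use integration by parts with u = t**3 + 4*t**2 + 2*t - 2, dv = exp(-2*t) dt, so v = -exp(-2*t)/2.
Apply parts 3 times (tabular method): alternate signs, differentiate u down to 0, integrate dv up.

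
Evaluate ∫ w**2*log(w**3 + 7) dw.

Let u = w**3 + 7, so du = (3*w**2) dw.
The integral becomes (1/3)·∫ log(u) du; integrate by parts with u′=log(u), dv′=du.

w**3*log(w**3 + 7)/3 - w**3/3 + 7*log(w**3 + 7)/3 + C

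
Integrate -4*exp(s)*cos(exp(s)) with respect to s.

Let u = exp(s), so du = (exp(s)) ds.
Rewriting, the integral becomes -4·∫ cos(u) du = -4·sin(u).
Substituting back, u = exp(s).

-4*sin(exp(s)) + C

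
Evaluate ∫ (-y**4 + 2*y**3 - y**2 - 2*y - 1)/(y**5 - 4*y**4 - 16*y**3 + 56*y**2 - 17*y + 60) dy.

-137*log(y - 5)/156 + 43*log(y - 3)/140 - 131*log(y + 4)/357 - 137*log(y**2 + 1)/4420 + 2*atan(y)/1105 + C

Factor the denominator: (y - 5)*(y - 3)*(y + 4)*(y**2 + 1).
Partial-fraction decomposition: -(137*y - 4)/(2210*(y**2 + 1)) - 131/(357*(y + 4)) + 43/(140*(y - 3)) - 137/(156*(y - 5)).
Integrate each term; A/(y−a) gives A·log|y−a|; the (By+D)/(y²+p²) term gives a log and an atan.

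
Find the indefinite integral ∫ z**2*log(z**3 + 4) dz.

z**3*log(z**3 + 4)/3 - z**3/3 + 4*log(z**3 + 4)/3 + C

Let u = z**3 + 4, so du = (3*z**2) dz.
The integral becomes (1/3)·∫ log(u) du; integrate by parts with u′=log(u), dv′=du.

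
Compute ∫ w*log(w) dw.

Use integration by parts with u = log(w), dv = w dw.
Then du = 1/w dw and v = w**2/2.

w**2*log(w)/2 - w**2/4 + C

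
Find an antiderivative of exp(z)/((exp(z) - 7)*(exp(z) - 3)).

log(exp(z) - 7)/4 - log(exp(z) - 3)/4 + C

Let u = e^z, du = e^z dz.
The integral becomes ∫ du/((u-7)(u-3)); decompose into partial fractions.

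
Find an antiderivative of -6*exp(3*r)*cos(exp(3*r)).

Let u = exp(3*r), so du = (3*exp(3*r)) dr.
Rewriting, the integral becomes -2·∫ cos(u) du = -2·sin(u).
Substituting back, u = exp(3*r).

-2*sin(exp(3*r)) + C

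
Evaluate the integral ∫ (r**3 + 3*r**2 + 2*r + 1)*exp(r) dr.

(r**3 + 2*r - 1)*exp(r) + C

Use integration by parts with u = r**3 + 3*r**2 + 2*r + 1, dv = exp(r) dr, so v = exp(r).
Apply parts 3 times (tabular method): alternate signs, differentiate u down to 0, integrate dv up.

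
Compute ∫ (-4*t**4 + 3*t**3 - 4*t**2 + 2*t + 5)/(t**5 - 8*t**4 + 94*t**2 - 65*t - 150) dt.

Factor the denominator: (t - 5)**2*(t - 2)*(t + 1)*(t + 3).
Partial-fraction decomposition: -221/(320*(t + 3)) + 1/(27*(t + 1)) - 47/(135*(t - 2)) - 1727/(576*(t - 5)) - 1105/(72*(t - 5)**2).
Integrate each term; A/(t−a) gives A·log|t−a|; A/(t−a)² gives −A/(t−a).

-1727*log(t - 5)/576 - 47*log(t - 2)/135 + log(t + 1)/27 - 221*log(t + 3)/320 + 1105/(72*t - 360) + C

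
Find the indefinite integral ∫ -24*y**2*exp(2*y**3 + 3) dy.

Let u = 2*y**3 + 3, so du = (6*y**2) dy.
Rewriting, the integral becomes -4·∫ e^u du = -4·e^u.
Substituting back, u = 2*y**3 + 3.

-4*exp(2*y**3 + 3) + C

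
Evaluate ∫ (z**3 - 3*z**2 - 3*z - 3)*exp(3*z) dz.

Use integration by parts with u = z**3 - 3*z**2 - 3*z - 3, dv = exp(3*z) dz, so v = exp(3*z)/3.
Apply parts 3 times (tabular method): alternate signs, differentiate u down to 0, integrate dv up.

(9*z**3 - 36*z**2 - 3*z - 26)*exp(3*z)/27 + C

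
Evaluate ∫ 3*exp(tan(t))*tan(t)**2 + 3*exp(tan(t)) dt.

Let u = tan(t), so du = (tan(t)**2 + 1) dt.
Rewriting, the integral becomes 3·∫ e^u du = 3·e^u.
Substituting back, u = tan(t).

3*exp(tan(t)) + C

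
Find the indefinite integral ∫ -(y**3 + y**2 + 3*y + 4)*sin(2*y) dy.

y**3*cos(2*y)/2 - 3*y**2*sin(2*y)/4 + y**2*cos(2*y)/2 - y*sin(2*y)/2 + 3*y*cos(2*y)/4 - 3*sin(2*y)/8 + 7*cos(2*y)/4 + C

Use integration by parts with u = y**3 + y**2 + 3*y + 4, dv = -sin(2*y) dy, so v = cos(2*y)/2.
Apply parts 3 times (tabular method): alternate signs, differentiate u down to 0, integrate dv up.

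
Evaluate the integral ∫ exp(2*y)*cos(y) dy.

exp(2*y)*sin(y)/5 + 2*exp(2*y)*cos(y)/5 + C

Let I denote the integral. Integrate by parts with u = cos(y), dv = exp(2*y) dy, so v = exp(2*y)/2: I = exp(2*y)*cos(y)/2 + (1/2)·∫ exp(2*y)*sin(y) dy.
Apply parts again with u = sin(y), dv = exp(2*y) dy: ∫ exp(2*y)*sin(y) dy = exp(2*y)*sin(y)/2 − (1/2)·I. Substituting back brings back I: I = exp(2*y)*sin(y)/4 + exp(2*y)*cos(y)/2 − (1/4)·I.
Solving for I: (1 + 1/4)·I equals the remaining terms, so I = (4/5)·(exp(2*y)*sin(y)/4 + exp(2*y)*cos(y)/2).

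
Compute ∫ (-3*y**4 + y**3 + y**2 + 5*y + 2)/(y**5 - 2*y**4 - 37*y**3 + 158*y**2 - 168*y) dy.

Factor the denominator: y*(y - 4)*(y - 3)*(y - 2)*(y + 7).
Partial-fraction decomposition: -251/(231*(y + 7)) - 2/(3*(y - 2)) + 19/(3*(y - 3)) - 333/(44*(y - 4)) - 1/(84*y).
Integrate each term: A/(y−a) contributes A·log|y−a|.

-log(y)/84 - 333*log(y - 4)/44 + 19*log(y - 3)/3 - 2*log(y - 2)/3 - 251*log(y + 7)/231 + C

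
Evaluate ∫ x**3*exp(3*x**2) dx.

(3*x**2 - 1)*exp(3*x**2)/18 + C

Let u = x², du = 2x dx; rewrite as (1/2)∫ u^1·exp(3u) du.
Now integrate by parts 1 time.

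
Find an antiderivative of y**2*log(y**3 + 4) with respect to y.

Let u = y**3 + 4, so du = (3*y**2) dy.
The integral becomes (1/3)·∫ log(u) du; integrate by parts with u′=log(u), dv′=du.

y**3*log(y**3 + 4)/3 - y**3/3 + 4*log(y**3 + 4)/3 + C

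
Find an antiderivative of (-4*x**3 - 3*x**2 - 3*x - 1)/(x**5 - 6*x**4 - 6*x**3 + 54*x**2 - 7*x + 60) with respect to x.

Factor the denominator: (x - 5)*(x - 4)*(x + 3)*(x**2 + 1).
Partial-fraction decomposition: (41*x + 62)/(2210*(x**2 + 1)) + 89/(560*(x + 3)) + 317/(119*(x - 4)) - 591/(208*(x - 5)).
Integrate each term; A/(x−a) gives A·log|x−a|; the (Bx+D)/(x²+p²) term gives a log and an atan.

-591*log(x - 5)/208 + 317*log(x - 4)/119 + 89*log(x + 3)/560 + 41*log(x**2 + 1)/4420 + 31*atan(x)/1105 + C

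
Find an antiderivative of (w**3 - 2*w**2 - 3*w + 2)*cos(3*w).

w**3*sin(3*w)/3 - 2*w**2*sin(3*w)/3 + w**2*cos(3*w)/3 - 11*w*sin(3*w)/9 - 4*w*cos(3*w)/9 + 22*sin(3*w)/27 - 11*cos(3*w)/27 + C

Use integration by parts with u = w**3 - 2*w**2 - 3*w + 2, dv = cos(3*w) dw, so v = sin(3*w)/3.
Apply parts 3 times (tabular method): alternate signs, differentiate u down to 0, integrate dv up.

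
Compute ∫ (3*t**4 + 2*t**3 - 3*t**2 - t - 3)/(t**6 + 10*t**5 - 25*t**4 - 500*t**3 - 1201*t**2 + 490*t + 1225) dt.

Factor the denominator: (t - 7)*(t - 1)*(t + 1)*(t + 5)**2*(t + 7).
Partial-fraction decomposition: -3187/(1344*(t + 7)) + 1321/(576*(t + 5)) - 97/(36*(t + 5)**2) - 1/(384*(t + 1)) + 1/(1728*(t - 1)) + 1933/(24192*(t - 7)).
Integrate each term; A/(t−a) gives A·log|t−a|; A/(t−a)² gives −A/(t−a).

1933*log(t - 7)/24192 + log(t - 1)/1728 - log(t + 1)/384 + 1321*log(t + 5)/576 - 3187*log(t + 7)/1344 + 97/(36*t + 180) + C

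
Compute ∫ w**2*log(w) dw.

w**3*log(w)/3 - w**3/9 + C

Use integration by parts with u = log(w), dv = w**2 dw.
Then du = 1/w dw and v = w**3/3.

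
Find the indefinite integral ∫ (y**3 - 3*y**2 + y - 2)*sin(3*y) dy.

Use integration by parts with u = y**3 - 3*y**2 + y - 2, dv = sin(3*y) dy, so v = -cos(3*y)/3.
Apply parts 3 times (tabular method): alternate signs, differentiate u down to 0, integrate dv up.

-y**3*cos(3*y)/3 + y**2*sin(3*y)/3 + y**2*cos(3*y) - 2*y*sin(3*y)/3 - y*cos(3*y)/9 + sin(3*y)/27 + 4*cos(3*y)/9 + C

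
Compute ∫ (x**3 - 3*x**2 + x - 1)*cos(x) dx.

Use integration by parts with u = x**3 - 3*x**2 + x - 1, dv = cos(x) dx, so v = sin(x).
Apply parts 3 times (tabular method): alternate signs, differentiate u down to 0, integrate dv up.

x**3*sin(x) - 3*x**2*sin(x) + 3*x**2*cos(x) - 5*x*sin(x) - 6*x*cos(x) + 5*sin(x) - 5*cos(x) + C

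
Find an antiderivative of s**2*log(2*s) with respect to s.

s**3*(log(s) + log(2))/3 - s**3/9 + C

Use integration by parts with u = log(2*s), dv = s**2 ds.
Then du = 1/s ds and v = s**3/3.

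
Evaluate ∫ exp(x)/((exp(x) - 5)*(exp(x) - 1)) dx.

Let u = e^x, du = e^x dx.
The integral becomes ∫ du/((u-1)(u-5)); decompose into partial fractions.

log(exp(x) - 5)/4 - log(exp(x) - 1)/4 + C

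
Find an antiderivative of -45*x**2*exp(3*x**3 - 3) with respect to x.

Let u = 3*x**3 - 3, so du = (9*x**2) dx.
Rewriting, the integral becomes -5·∫ e^u du = -5·e^u.
Substituting back, u = 3*x**3 - 3.

-5*exp(3*x**3 - 3) + C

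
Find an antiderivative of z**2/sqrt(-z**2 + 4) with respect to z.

Substitute z = 2·sin(θ), so dz = 2·cos(θ) dθ and the radical becomes sqrt(-z**2 + 4) = 2·cos(θ) by the Pythagorean identity.
Integrate the resulting trig expression in θ, then back-substitute θ = asin(z/2), sin(θ) = z/2, cos(θ) = sqrt(-z**2 + 4)/2 (absorbing any constant into C).

-z*sqrt(-z**2 + 4)/2 + 2*asin(z/2) + C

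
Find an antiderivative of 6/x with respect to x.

Let u = 3*x**2, so du = (6*x) dx.
Rewriting, the integral becomes 3·∫ 1/u du = 3·log(u).
Substituting back, u = 3*x**2.

6*log(x) + 3*log(3) + C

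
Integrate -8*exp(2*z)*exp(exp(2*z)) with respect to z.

-4*exp(exp(2*z)) + C

Let u = exp(2*z), so du = (2*exp(2*z)) dz.
Rewriting, the integral becomes -4·∫ e^u du = -4·e^u.
Substituting back, u = exp(2*z).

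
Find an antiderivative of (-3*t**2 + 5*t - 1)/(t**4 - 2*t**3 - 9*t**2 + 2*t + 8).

Factor the denominator: (t - 4)*(t - 1)*(t + 1)*(t + 2).
Partial-fraction decomposition: 23/(18*(t + 2)) - 9/(10*(t + 1)) - 1/(18*(t - 1)) - 29/(90*(t - 4)).
Integrate each term: A/(t−a) contributes A·log|t−a|.

-29*log(t - 4)/90 - log(t - 1)/18 - 9*log(t + 1)/10 + 23*log(t + 2)/18 + C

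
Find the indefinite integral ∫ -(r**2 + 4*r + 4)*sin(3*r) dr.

r**2*cos(3*r)/3 - 2*r*sin(3*r)/9 + 4*r*cos(3*r)/3 - 4*sin(3*r)/9 + 34*cos(3*r)/27 + C

Use integration by parts with u = r**2 + 4*r + 4, dv = -sin(3*r) dr, so v = cos(3*r)/3.
Apply parts 2 times (tabular method): alternate signs, differentiate u down to 0, integrate dv up.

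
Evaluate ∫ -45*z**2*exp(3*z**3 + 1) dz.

Let u = 3*z**3 + 1, so du = (9*z**2) dz.
Rewriting, the integral becomes -5·∫ e^u du = -5·e^u.
Substituting back, u = 3*z**3 + 1.

-5*exp(3*z**3 + 1) + C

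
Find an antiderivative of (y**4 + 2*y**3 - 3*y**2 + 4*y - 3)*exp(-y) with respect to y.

(-y**4 - 6*y**3 - 15*y**2 - 34*y - 31)*exp(-y) + C

Use integration by parts with u = y**4 + 2*y**3 - 3*y**2 + 4*y - 3, dv = exp(-y) dy, so v = -exp(-y).
Apply parts 4 times (tabular method): alternate signs, differentiate u down to 0, integrate dv up.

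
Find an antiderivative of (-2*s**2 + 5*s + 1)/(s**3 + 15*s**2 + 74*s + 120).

Factor the denominator: (s + 4)*(s + 5)*(s + 6).
Partial-fraction decomposition: -101/(2*(s + 6)) + 74/(s + 5) - 51/(2*(s + 4)).
Integrate each term: A/(s−a) contributes A·log|s−a|.

-51*log(s + 4)/2 + 74*log(s + 5) - 101*log(s + 6)/2 + C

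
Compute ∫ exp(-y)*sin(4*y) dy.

-exp(-y)*sin(4*y)/17 - 4*exp(-y)*cos(4*y)/17 + C

Let I denote the integral. Integrate by parts with u = sin(4*y), dv = exp(-y) dy, so v = -exp(-y): I = -exp(-y)*sin(4*y) + 4·∫ exp(-y)*cos(4*y) dy.
Apply parts again with u = cos(4*y), dv = exp(-y) dy: ∫ exp(-y)*cos(4*y) dy = -exp(-y)*cos(4*y) − 4·I. Substituting back brings back I: I = -exp(-y)*sin(4*y) - 4*exp(-y)*cos(4*y) − 16·I.
Solving for I: (1 + 16)·I equals the remaining terms, so I = (1/17)·(-exp(-y)*sin(4*y) - 4*exp(-y)*cos(4*y)).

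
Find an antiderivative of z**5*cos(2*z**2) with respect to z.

z**4*sin(2*z**2)/4 + z**2*cos(2*z**2)/4 - sin(2*z**2)/8 + C

Let u = z², du = 2z dz; rewrite as (1/2)∫ u^2·cos(2u) du.
Now integrate by parts 2 times.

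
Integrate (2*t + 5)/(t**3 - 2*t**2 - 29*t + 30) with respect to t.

17*log(t - 6)/55 - 7*log(t - 1)/30 - 5*log(t + 5)/66 + C

Factor the denominator: (t - 6)*(t - 1)*(t + 5).
Partial-fraction decomposition: -5/(66*(t + 5)) - 7/(30*(t - 1)) + 17/(55*(t - 6)).
Integrate each term: A/(t−a) contributes A·log|t−a|.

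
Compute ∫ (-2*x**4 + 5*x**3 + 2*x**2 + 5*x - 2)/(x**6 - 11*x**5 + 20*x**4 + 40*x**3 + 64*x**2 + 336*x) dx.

Factor the denominator: x*(x - 7)*(x - 6)*(x + 2)*(x**2 + 4).
Partial-fraction decomposition: 3*(127*x - 118)/(4240*(x**2 + 4)) + 19/(288*(x + 2)) + 353/(480*(x - 6)) - 2956/(3339*(x - 7)) - 1/(168*x).
Integrate each term; A/(x−a) gives A·log|x−a|; the (Bx+D)/(x²+p²) term gives a log and an atan.

-log(x)/168 - 2956*log(x - 7)/3339 + 353*log(x - 6)/480 + 19*log(x + 2)/288 + 381*log(x**2 + 4)/8480 - 177*atan(x/2)/4240 + C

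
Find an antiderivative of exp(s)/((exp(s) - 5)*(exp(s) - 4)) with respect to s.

log(exp(s) - 5) - log(exp(s) - 4) + C

Let u = e^s, du = e^s ds.
The integral becomes ∫ du/((u-5)(u-4)); decompose into partial fractions.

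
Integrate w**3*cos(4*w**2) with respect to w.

Let u = w², du = 2w dw; rewrite as (1/2)∫ u^1·cos(4u) du.
Now integrate by parts 1 time.

w**2*sin(4*w**2)/8 + cos(4*w**2)/32 + C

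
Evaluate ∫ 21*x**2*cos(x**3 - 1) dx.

7*sin(x**3 - 1) + C

Let u = x**3 - 1, so du = (3*x**2) dx.
Rewriting, the integral becomes 7·∫ cos(u) du = 7·sin(u).
Substituting back, u = x**3 - 1.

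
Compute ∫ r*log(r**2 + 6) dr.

r**2*log(r**2 + 6)/2 - r**2/2 + 3*log(r**2 + 6) + C

Let u = r**2 + 6, so du = (2*r) dr.
The integral becomes (1/2)·∫ log(u) du; integrate by parts with u′=log(u), dv′=du.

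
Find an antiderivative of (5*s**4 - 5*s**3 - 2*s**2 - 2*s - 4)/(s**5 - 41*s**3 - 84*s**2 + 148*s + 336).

5087*log(s - 7)/2475 - log(s - 2)/25 + 14*log(s + 2)/9 - 262*log(s + 3)/25 + 131*log(s + 4)/11 + C

Factor the denominator: (s - 7)*(s - 2)*(s + 2)*(s + 3)*(s + 4).
Partial-fraction decomposition: 131/(11*(s + 4)) - 262/(25*(s + 3)) + 14/(9*(s + 2)) - 1/(25*(s - 2)) + 5087/(2475*(s - 7)).
Integrate each term: A/(s−a) contributes A·log|s−a|.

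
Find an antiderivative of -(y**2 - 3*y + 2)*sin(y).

Use integration by parts with u = y**2 - 3*y + 2, dv = -sin(y) dy, so v = cos(y).
Apply parts 2 times (tabular method): alternate signs, differentiate u down to 0, integrate dv up.

y**2*cos(y) - 2*y*sin(y) - 3*y*cos(y) + 3*sin(y) + C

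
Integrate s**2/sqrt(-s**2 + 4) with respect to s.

-s*sqrt(-s**2 + 4)/2 + 2*asin(s/2) + C

Substitute s = 2·sin(θ), so ds = 2·cos(θ) dθ and the radical becomes sqrt(-s**2 + 4) = 2·cos(θ) by the Pythagorean identity.
Integrate the resulting trig expression in θ, then back-substitute θ = asin(s/2), sin(θ) = s/2, cos(θ) = sqrt(-s**2 + 4)/2 (absorbing any constant into C).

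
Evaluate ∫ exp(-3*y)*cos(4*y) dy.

Let I denote the integral. Integrate by parts with u = cos(4*y), dv = exp(-3*y) dy, so v = -exp(-3*y)/3: I = -exp(-3*y)*cos(4*y)/3 − (4/3)·∫ exp(-3*y)*sin(4*y) dy.
Apply parts again with u = sin(4*y), dv = exp(-3*y) dy: ∫ exp(-3*y)*sin(4*y) dy = -exp(-3*y)*sin(4*y)/3 + (4/3)·I. Substituting back brings back I: I = 4*exp(-3*y)*sin(4*y)/9 - exp(-3*y)*cos(4*y)/3 − (16/9)·I.
Solving for I: (1 + 16/9)·I equals the remaining terms, so I = (9/25)·(4*exp(-3*y)*sin(4*y)/9 - exp(-3*y)*cos(4*y)/3).

4*exp(-3*y)*sin(4*y)/25 - 3*exp(-3*y)*cos(4*y)/25 + C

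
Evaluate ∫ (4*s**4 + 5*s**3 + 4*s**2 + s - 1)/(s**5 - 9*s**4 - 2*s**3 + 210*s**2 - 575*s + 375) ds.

Factor the denominator: (s - 5)**2*(s - 3)*(s - 1)*(s + 5).
Partial-fraction decomposition: 1969/(4800*(s + 5)) - 13/(192*(s - 1)) + 497/(64*(s - 3)) - 6573/(1600*(s - 5)) + 3229/(80*(s - 5)**2).
Integrate each term; A/(s−a) gives A·log|s−a|; A/(s−a)² gives −A/(s−a).

-6573*log(s - 5)/1600 + 497*log(s - 3)/64 - 13*log(s - 1)/192 + 1969*log(s + 5)/4800 - 3229/(80*s - 400) + C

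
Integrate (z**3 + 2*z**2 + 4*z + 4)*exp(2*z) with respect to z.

(4*z**3 + 2*z**2 + 14*z + 9)*exp(2*z)/8 + C

Use integration by parts with u = z**3 + 2*z**2 + 4*z + 4, dv = exp(2*z) dz, so v = exp(2*z)/2.
Apply parts 3 times (tabular method): alternate signs, differentiate u down to 0, integrate dv up.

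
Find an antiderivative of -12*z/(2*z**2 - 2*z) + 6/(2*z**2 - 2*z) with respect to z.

Let u = 2*z**2 - 2*z, so du = (4*z - 2) dz.
Rewriting, the integral becomes -3·∫ 1/u du = -3·log(u).
Substituting back, u = 2*z**2 - 2*z.

-3*log(2*z**2 - 2*z) + C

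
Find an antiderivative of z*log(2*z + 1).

z**2*log(2*z + 1)/2 - z**2/4 + z/4 - log(2*z + 1)/8 + C

Use integration by parts with u = log(2*z + 1), dv = z dz.
Then du = 2/(2*z + 1) dz and v = z**2/2.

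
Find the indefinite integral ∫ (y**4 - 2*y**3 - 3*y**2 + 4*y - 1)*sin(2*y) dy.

Use integration by parts with u = y**4 - 2*y**3 - 3*y**2 + 4*y - 1, dv = sin(2*y) dy, so v = -cos(2*y)/2.
Apply parts 4 times (tabular method): alternate signs, differentiate u down to 0, integrate dv up.

-y**4*cos(2*y)/2 + y**3*sin(2*y) + y**3*cos(2*y) - 3*y**2*sin(2*y)/2 + 3*y**2*cos(2*y) - 3*y*sin(2*y) - 7*y*cos(2*y)/2 + 7*sin(2*y)/4 - cos(2*y) + C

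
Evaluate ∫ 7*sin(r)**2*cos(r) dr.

Let u = sin(r), so du = (cos(r)) dr.
Rewriting, the integral becomes 7·∫ u^2 du = 7·u^3/3.
Substituting back, u = sin(r).

7*sin(r)**3/3 + C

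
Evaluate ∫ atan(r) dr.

r*atan(r) - log(r**2 + 1)/2 + C

Use integration by parts with u = arctan(r), dv = dr.
Then du = 1/(r**2 + 1) dr.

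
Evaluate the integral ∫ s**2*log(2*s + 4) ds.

Use integration by parts with u = log(2*s + 4), dv = s**2 ds.
Then du = 2/(2*s + 4) ds and v = s**3/3.

s**3*log(2*s + 4)/3 - s**3/9 + s**2/3 - 4*s/3 + 8*log(s + 2)/3 + C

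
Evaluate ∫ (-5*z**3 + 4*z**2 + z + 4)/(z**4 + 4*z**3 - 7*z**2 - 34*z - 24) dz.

-23*log(z - 3)/35 - log(z + 1) + 29*log(z + 2)/5 - 64*log(z + 4)/7 + C

Factor the denominator: (z - 3)*(z + 1)*(z + 2)*(z + 4).
Partial-fraction decomposition: -64/(7*(z + 4)) + 29/(5*(z + 2)) - 1/(z + 1) - 23/(35*(z - 3)).
Integrate each term: A/(z−a) contributes A·log|z−a|.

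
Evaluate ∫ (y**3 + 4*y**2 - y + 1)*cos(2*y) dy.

Use integration by parts with u = y**3 + 4*y**2 - y + 1, dv = cos(2*y) dy, so v = sin(2*y)/2.
Apply parts 3 times (tabular method): alternate signs, differentiate u down to 0, integrate dv up.

y**3*sin(2*y)/2 + 2*y**2*sin(2*y) + 3*y**2*cos(2*y)/4 - 5*y*sin(2*y)/4 + 2*y*cos(2*y) - sin(2*y)/2 - 5*cos(2*y)/8 + C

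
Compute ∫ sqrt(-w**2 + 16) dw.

Substitute w = 4·sin(θ), so dw = 4·cos(θ) dθ and the radical becomes sqrt(-w**2 + 16) = 4·cos(θ) by the Pythagorean identity.
Integrate the resulting trig expression in θ, then back-substitute θ = asin(w/4), sin(θ) = w/4, cos(θ) = sqrt(-w**2 + 16)/4 (absorbing any constant into C).

w*sqrt(-w**2 + 16)/2 + 8*asin(w/4) + C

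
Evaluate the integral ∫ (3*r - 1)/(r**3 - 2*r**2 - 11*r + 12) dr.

Factor the denominator: (r - 4)*(r - 1)*(r + 3).
Partial-fraction decomposition: -5/(14*(r + 3)) - 1/(6*(r - 1)) + 11/(21*(r - 4)).
Integrate each term: A/(r−a) contributes A·log|r−a|.

11*log(r - 4)/21 - log(r - 1)/6 - 5*log(r + 3)/14 + C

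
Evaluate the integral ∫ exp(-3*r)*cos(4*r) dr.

Let I denote the integral. Integrate by parts with u = cos(4*r), dv = exp(-3*r) dr, so v = -exp(-3*r)/3: I = -exp(-3*r)*cos(4*r)/3 − (4/3)·∫ exp(-3*r)*sin(4*r) dr.
Apply parts again with u = sin(4*r), dv = exp(-3*r) dr: ∫ exp(-3*r)*sin(4*r) dr = -exp(-3*r)*sin(4*r)/3 + (4/3)·I. Substituting back brings back I: I = 4*exp(-3*r)*sin(4*r)/9 - exp(-3*r)*cos(4*r)/3 − (16/9)·I.
Solving for I: (1 + 16/9)·I equals the remaining terms, so I = (9/25)·(4*exp(-3*r)*sin(4*r)/9 - exp(-3*r)*cos(4*r)/3).

4*exp(-3*r)*sin(4*r)/25 - 3*exp(-3*r)*cos(4*r)/25 + C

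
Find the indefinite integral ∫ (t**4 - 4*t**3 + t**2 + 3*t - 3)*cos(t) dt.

t**4*sin(t) - 4*t**3*sin(t) + 4*t**3*cos(t) - 11*t**2*sin(t) - 12*t**2*cos(t) + 27*t*sin(t) - 22*t*cos(t) + 19*sin(t) + 27*cos(t) + C

Use integration by parts with u = t**4 - 4*t**3 + t**2 + 3*t - 3, dv = cos(t) dt, so v = sin(t).
Apply parts 4 times (tabular method): alternate signs, differentiate u down to 0, integrate dv up.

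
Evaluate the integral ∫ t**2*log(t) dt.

t**3*log(t)/3 - t**3/9 + C

Use integration by parts with u = log(t), dv = t**2 dt.
Then du = 1/t dt and v = t**3/3.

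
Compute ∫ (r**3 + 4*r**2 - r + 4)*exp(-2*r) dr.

Use integration by parts with u = r**3 + 4*r**2 - r + 4, dv = exp(-2*r) dr, so v = -exp(-2*r)/2.
Apply parts 3 times (tabular method): alternate signs, differentiate u down to 0, integrate dv up.

(-4*r**3 - 22*r**2 - 18*r - 25)*exp(-2*r)/8 + C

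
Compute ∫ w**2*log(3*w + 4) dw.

w**3*log(3*w + 4)/3 - w**3/9 + 2*w**2/9 - 16*w/27 + 64*log(3*w + 4)/81 + C

Use integration by parts with u = log(3*w + 4), dv = w**2 dw.
Then du = 3/(3*w + 4) dw and v = w**3/3.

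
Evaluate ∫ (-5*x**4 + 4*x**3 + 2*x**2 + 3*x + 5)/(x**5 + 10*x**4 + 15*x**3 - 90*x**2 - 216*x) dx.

Factor the denominator: x*(x - 3)*(x + 3)*(x + 4)*(x + 6).
Partial-fraction decomposition: -7285/(324*(x + 6)) + 1511/(56*(x + 4)) - 499/(54*(x + 3)) - 265/(1134*(x - 3)) - 5/(216*x).
Integrate each term: A/(x−a) contributes A·log|x−a|.

-5*log(x)/216 - 265*log(x - 3)/1134 - 499*log(x + 3)/54 + 1511*log(x + 4)/56 - 7285*log(x + 6)/324 + C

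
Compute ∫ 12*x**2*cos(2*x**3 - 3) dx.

2*sin(2*x**3 - 3) + C

Let u = 2*x**3 - 3, so du = (6*x**2) dx.
Rewriting, the integral becomes 2·∫ cos(u) du = 2·sin(u).
Substituting back, u = 2*x**3 - 3.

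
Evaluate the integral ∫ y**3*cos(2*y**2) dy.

y**2*sin(2*y**2)/4 + cos(2*y**2)/8 + C

Let u = y², du = 2y dy; rewrite as (1/2)∫ u^1·cos(2u) du.
Now integrate by parts 1 time.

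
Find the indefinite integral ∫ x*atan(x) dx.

x**2*atan(x)/2 - x/2 + atan(x)/2 + C

Use integration by parts with u = arctan(x), dv = x dx.
Then du = 1/(x**2 + 1) dx.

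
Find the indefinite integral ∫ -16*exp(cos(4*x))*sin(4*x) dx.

Let u = cos(4*x), so du = (-4*sin(4*x)) dx.
Rewriting, the integral becomes 4·∫ e^u du = 4·e^u.
Substituting back, u = cos(4*x).

4*exp(cos(4*x)) + C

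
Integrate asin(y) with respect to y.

Use integration by parts with u = arcsin(y), dv = dy.
Then du = 1/sqrt(-y**2 + 1) dy.

y*asin(y) + sqrt(-y**2 + 1) + C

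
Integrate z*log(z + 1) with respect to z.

z**2*log(z + 1)/2 - z**2/4 + z/2 - log(z + 1)/2 + C

Use integration by parts with u = log(z + 1), dv = z dz.
Then du = 1/(z + 1) dz and v = z**2/2.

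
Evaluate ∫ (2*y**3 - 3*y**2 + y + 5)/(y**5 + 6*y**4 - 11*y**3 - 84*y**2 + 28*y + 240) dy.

Factor the denominator: (y - 3)*(y - 2)*(y + 2)*(y + 4)*(y + 5).
Partial-fraction decomposition: -325/(168*(y + 5)) + 25/(12*(y + 4)) - 5/(24*(y + 2)) - 11/(168*(y - 2)) + 1/(8*(y - 3)).
Integrate each term: A/(y−a) contributes A·log|y−a|.

log(y - 3)/8 - 11*log(y - 2)/168 - 5*log(y + 2)/24 + 25*log(y + 4)/12 - 325*log(y + 5)/168 + C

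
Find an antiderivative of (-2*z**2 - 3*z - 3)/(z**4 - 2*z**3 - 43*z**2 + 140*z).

Factor the denominator: z*(z - 5)*(z - 4)*(z + 7).
Partial-fraction decomposition: 20/(231*(z + 7)) + 47/(44*(z - 4)) - 17/(15*(z - 5)) - 3/(140*z).
Integrate each term: A/(z−a) contributes A·log|z−a|.

-3*log(z)/140 - 17*log(z - 5)/15 + 47*log(z - 4)/44 + 20*log(z + 7)/231 + C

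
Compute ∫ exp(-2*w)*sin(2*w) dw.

Let I denote the integral. Integrate by parts with u = sin(2*w), dv = exp(-2*w) dw, so v = -exp(-2*w)/2: I = -exp(-2*w)*sin(2*w)/2 + ∫ exp(-2*w)*cos(2*w) dw.
Apply parts again with u = cos(2*w), dv = exp(-2*w) dw: ∫ exp(-2*w)*cos(2*w) dw = -exp(-2*w)*cos(2*w)/2 − I. Substituting back brings back I: I = -exp(-2*w)*sin(2*w)/2 - exp(-2*w)*cos(2*w)/2 − I.
Solving for I: (1 + 1)·I equals the remaining terms, so I = (1/2)·(-exp(-2*w)*sin(2*w)/2 - exp(-2*w)*cos(2*w)/2).

-exp(-2*w)*sin(2*w)/4 - exp(-2*w)*cos(2*w)/4 + C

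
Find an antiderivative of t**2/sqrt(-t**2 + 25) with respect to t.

-t*sqrt(-t**2 + 25)/2 + 25*asin(t/5)/2 + C

Substitute t = 5·sin(θ), so dt = 5·cos(θ) dθ and the radical becomes sqrt(-t**2 + 25) = 5·cos(θ) by the Pythagorean identity.
Integrate the resulting trig expression in θ, then back-substitute θ = asin(t/5), sin(θ) = t/5, cos(θ) = sqrt(-t**2 + 25)/5 (absorbing any constant into C).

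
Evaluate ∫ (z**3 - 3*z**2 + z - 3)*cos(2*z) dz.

z**3*sin(2*z)/2 - 3*z**2*sin(2*z)/2 + 3*z**2*cos(2*z)/4 - z*sin(2*z)/4 - 3*z*cos(2*z)/2 - 3*sin(2*z)/4 - cos(2*z)/8 + C

Use integration by parts with u = z**3 - 3*z**2 + z - 3, dv = cos(2*z) dz, so v = sin(2*z)/2.
Apply parts 3 times (tabular method): alternate signs, differentiate u down to 0, integrate dv up.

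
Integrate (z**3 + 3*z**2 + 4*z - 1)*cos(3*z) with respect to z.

z**3*sin(3*z)/3 + z**2*sin(3*z) + z**2*cos(3*z)/3 + 10*z*sin(3*z)/9 + 2*z*cos(3*z)/3 - 5*sin(3*z)/9 + 10*cos(3*z)/27 + C

Use integration by parts with u = z**3 + 3*z**2 + 4*z - 1, dv = cos(3*z) dz, so v = sin(3*z)/3.
Apply parts 3 times (tabular method): alternate signs, differentiate u down to 0, integrate dv up.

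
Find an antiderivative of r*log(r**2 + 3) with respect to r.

r**2*log(r**2 + 3)/2 - r**2/2 + 3*log(r**2 + 3)/2 + C

Let u = r**2 + 3, so du = (2*r) dr.
The integral becomes (1/2)·∫ log(u) du; integrate by parts with u′=log(u), dv′=du.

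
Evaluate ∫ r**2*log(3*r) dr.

Use integration by parts with u = log(3*r), dv = r**2 dr.
Then du = 1/r dr and v = r**3/3.

r**3*(log(r) + log(3))/3 - r**3/9 + C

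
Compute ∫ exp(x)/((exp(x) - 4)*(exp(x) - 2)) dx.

log(exp(x) - 4)/2 - log(exp(x) - 2)/2 + C

Let u = e^x, du = e^x dx.
The integral becomes ∫ du/((u-2)(u-4)); decompose into partial fractions.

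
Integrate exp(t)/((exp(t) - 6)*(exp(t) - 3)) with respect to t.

Let u = e^t, du = e^t dt.
The integral becomes ∫ du/((u-3)(u-6)); decompose into partial fractions.

log(exp(t) - 6)/3 - log(exp(t) - 3)/3 + C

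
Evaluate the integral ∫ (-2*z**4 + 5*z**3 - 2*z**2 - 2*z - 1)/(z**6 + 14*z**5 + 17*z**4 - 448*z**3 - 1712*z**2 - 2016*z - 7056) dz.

Factor the denominator: (z - 6)*(z + 6)*(z + 7)**2*(z**2 + 4).
Partial-fraction decomposition: (640*z + 2357)/(112360*(z**2 + 4)) - 3685303/(474721*(z + 7)) - 6602/(689*(z + 7)**2) + 3733/(480*(z + 6)) - 1597/(81120*(z - 6)).
Integrate each term; A/(z−a) gives A·log|z−a|; the (Bz+D)/(z²+p²) term gives a log and an atan.

-1597*log(z - 6)/81120 + 3733*log(z + 6)/480 - 3685303*log(z + 7)/474721 + 8*log(z**2 + 4)/2809 + 2357*atan(z/2)/224720 + 6602/(689*z + 4823) + C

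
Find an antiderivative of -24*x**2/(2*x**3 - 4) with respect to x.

-4*log(2*x**3 - 4) + C

Let u = 2*x**3 - 4, so du = (6*x**2) dx.
Rewriting, the integral becomes -4·∫ 1/u du = -4·log(u).
Substituting back, u = 2*x**3 - 4.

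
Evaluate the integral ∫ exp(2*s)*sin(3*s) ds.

2*exp(2*s)*sin(3*s)/13 - 3*exp(2*s)*cos(3*s)/13 + C

Let I denote the integral. Integrate by parts with u = sin(3*s), dv = exp(2*s) ds, so v = exp(2*s)/2: I = exp(2*s)*sin(3*s)/2 − (3/2)·∫ exp(2*s)*cos(3*s) ds.
Apply parts again with u = cos(3*s), dv = exp(2*s) ds: ∫ exp(2*s)*cos(3*s) ds = exp(2*s)*cos(3*s)/2 + (3/2)·I. Substituting back brings back I: I = exp(2*s)*sin(3*s)/2 - 3*exp(2*s)*cos(3*s)/4 − (9/4)·I.
Solving for I: (1 + 9/4)·I equals the remaining terms, so I = (4/13)·(exp(2*s)*sin(3*s)/2 - 3*exp(2*s)*cos(3*s)/4).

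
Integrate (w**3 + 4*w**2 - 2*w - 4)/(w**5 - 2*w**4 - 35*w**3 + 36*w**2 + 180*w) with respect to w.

-log(w)/45 + 43*log(w - 6)/198 - 53*log(w - 3)/360 - log(w + 2)/30 - 19*log(w + 5)/1320 + C

Factor the denominator: w*(w - 6)*(w - 3)*(w + 2)*(w + 5).
Partial-fraction decomposition: -19/(1320*(w + 5)) - 1/(30*(w + 2)) - 53/(360*(w - 3)) + 43/(198*(w - 6)) - 1/(45*w).
Integrate each term: A/(w−a) contributes A·log|w−a|.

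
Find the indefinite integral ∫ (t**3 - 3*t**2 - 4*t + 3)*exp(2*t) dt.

(4*t**3 - 18*t**2 + 2*t + 11)*exp(2*t)/8 + C

Use integration by parts with u = t**3 - 3*t**2 - 4*t + 3, dv = exp(2*t) dt, so v = exp(2*t)/2.
Apply parts 3 times (tabular method): alternate signs, differentiate u down to 0, integrate dv up.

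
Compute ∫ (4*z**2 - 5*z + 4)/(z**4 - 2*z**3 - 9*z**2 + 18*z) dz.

2*log(z)/9 + 25*log(z - 3)/18 - log(z - 2) - 11*log(z + 3)/18 + C

Factor the denominator: z*(z - 3)*(z - 2)*(z + 3).
Partial-fraction decomposition: -11/(18*(z + 3)) - 1/(z - 2) + 25/(18*(z - 3)) + 2/(9*z).
Integrate each term: A/(z−a) contributes A·log|z−a|.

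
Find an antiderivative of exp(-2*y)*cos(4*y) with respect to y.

Let I denote the integral. Integrate by parts with u = cos(4*y), dv = exp(-2*y) dy, so v = -exp(-2*y)/2: I = -exp(-2*y)*cos(4*y)/2 − 2·∫ exp(-2*y)*sin(4*y) dy.
Apply parts again with u = sin(4*y), dv = exp(-2*y) dy: ∫ exp(-2*y)*sin(4*y) dy = -exp(-2*y)*sin(4*y)/2 + 2·I. Substituting back brings back I: I = exp(-2*y)*sin(4*y) - exp(-2*y)*cos(4*y)/2 − 4·I.
Solving for I: (1 + 4)·I equals the remaining terms, so I = (1/5)·(exp(-2*y)*sin(4*y) - exp(-2*y)*cos(4*y)/2).

exp(-2*y)*sin(4*y)/5 - exp(-2*y)*cos(4*y)/10 + C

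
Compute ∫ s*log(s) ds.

Use integration by parts with u = log(s), dv = s ds.
Then du = 1/s ds and v = s**2/2.

s**2*log(s)/2 - s**2/4 + C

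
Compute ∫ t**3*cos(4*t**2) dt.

t**2*sin(4*t**2)/8 + cos(4*t**2)/32 + C

Let u = t², du = 2t dt; rewrite as (1/2)∫ u^1·cos(4u) du.
Now integrate by parts 1 time.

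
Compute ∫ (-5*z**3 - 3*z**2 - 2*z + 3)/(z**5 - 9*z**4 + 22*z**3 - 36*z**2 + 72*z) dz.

log(z)/24 - 133*log(z - 6)/80 + 55*log(z - 3)/39 + 219*log(z**2 + 4)/2080 + 387*atan(z/2)/1040 + C

Factor the denominator: z*(z - 6)*(z - 3)*(z**2 + 4).
Partial-fraction decomposition: 3*(73*z + 258)/(1040*(z**2 + 4)) + 55/(39*(z - 3)) - 133/(80*(z - 6)) + 1/(24*z).
Integrate each term; A/(z−a) gives A·log|z−a|; the (Bz+D)/(z²+p²) term gives a log and an atan.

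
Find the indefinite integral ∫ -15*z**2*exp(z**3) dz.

Let u = z**3, so du = (3*z**2) dz.
Rewriting, the integral becomes -5·∫ e^u du = -5·e^u.
Substituting back, u = z**3.

-5*exp(z**3) + C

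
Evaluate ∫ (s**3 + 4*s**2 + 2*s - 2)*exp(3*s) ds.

Use integration by parts with u = s**3 + 4*s**2 + 2*s - 2, dv = exp(3*s) ds, so v = exp(3*s)/3.
Apply parts 3 times (tabular method): alternate signs, differentiate u down to 0, integrate dv up.

(s**3 + 3*s**2 - 2)*exp(3*s)/3 + C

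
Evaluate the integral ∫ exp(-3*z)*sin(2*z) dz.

Let I denote the integral. Integrate by parts with u = sin(2*z), dv = exp(-3*z) dz, so v = -exp(-3*z)/3: I = -exp(-3*z)*sin(2*z)/3 + (2/3)·∫ exp(-3*z)*cos(2*z) dz.
Apply parts again with u = cos(2*z), dv = exp(-3*z) dz: ∫ exp(-3*z)*cos(2*z) dz = -exp(-3*z)*cos(2*z)/3 − (2/3)·I. Substituting back brings back I: I = -exp(-3*z)*sin(2*z)/3 - 2*exp(-3*z)*cos(2*z)/9 − (4/9)·I.
Solving for I: (1 + 4/9)·I equals the remaining terms, so I = (9/13)·(-exp(-3*z)*sin(2*z)/3 - 2*exp(-3*z)*cos(2*z)/9).

-3*exp(-3*z)*sin(2*z)/13 - 2*exp(-3*z)*cos(2*z)/13 + C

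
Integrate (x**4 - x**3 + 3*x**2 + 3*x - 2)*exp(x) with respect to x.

(x**4 - 5*x**3 + 18*x**2 - 33*x + 31)*exp(x) + C

Use integration by parts with u = x**4 - x**3 + 3*x**2 + 3*x - 2, dv = exp(x) dx, so v = exp(x).
Apply parts 4 times (tabular method): alternate signs, differentiate u down to 0, integrate dv up.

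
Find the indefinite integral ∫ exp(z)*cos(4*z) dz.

4*exp(z)*sin(4*z)/17 + exp(z)*cos(4*z)/17 + C

Let I denote the integral. Integrate by parts with u = cos(4*z), dv = exp(z) dz, so v = exp(z): I = exp(z)*cos(4*z) + 4·∫ exp(z)*sin(4*z) dz.
Apply parts again with u = sin(4*z), dv = exp(z) dz: ∫ exp(z)*sin(4*z) dz = exp(z)*sin(4*z) − 4·I. Substituting back brings back I: I = 4*exp(z)*sin(4*z) + exp(z)*cos(4*z) − 16·I.
Solving for I: (1 + 16)·I equals the remaining terms, so I = (1/17)·(4*exp(z)*sin(4*z) + exp(z)*cos(4*z)).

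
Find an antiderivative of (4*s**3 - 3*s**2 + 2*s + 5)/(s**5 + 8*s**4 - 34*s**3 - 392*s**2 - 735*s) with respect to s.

Factor the denominator: s*(s - 7)*(s + 3)*(s + 5)*(s + 7).
Partial-fraction decomposition: -191/(98*(s + 7)) + 29/(12*(s + 5)) - 17/(30*(s + 3)) + 311/(2940*(s - 7)) - 1/(147*s).
Integrate each term: A/(s−a) contributes A·log|s−a|.

-log(s)/147 + 311*log(s - 7)/2940 - 17*log(s + 3)/30 + 29*log(s + 5)/12 - 191*log(s + 7)/98 + C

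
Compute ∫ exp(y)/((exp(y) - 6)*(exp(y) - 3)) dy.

log(exp(y) - 6)/3 - log(exp(y) - 3)/3 + C

Let u = e^y, du = e^y dy.
The integral becomes ∫ du/((u-6)(u-3)); decompose into partial fractions.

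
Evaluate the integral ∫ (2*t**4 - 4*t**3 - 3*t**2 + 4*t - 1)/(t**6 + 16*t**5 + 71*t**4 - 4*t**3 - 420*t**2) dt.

Factor the denominator: t**2*(t - 2)*(t + 5)*(t + 6)*(t + 7).
Partial-fraction decomposition: -2999/(441*(t + 7)) + 3323/(288*(t + 6)) - 827/(175*(t + 5)) - 5/(2016*(t - 2)) - 421/(44100*t) + 1/(420*t**2).
Integrate each term; A/(t−a) gives A·log|t−a|; A/(t−a)² gives −A/(t−a).

-421*log(t)/44100 - 5*log(t - 2)/2016 - 827*log(t + 5)/175 + 3323*log(t + 6)/288 - 2999*log(t + 7)/441 - 1/(420*t) + C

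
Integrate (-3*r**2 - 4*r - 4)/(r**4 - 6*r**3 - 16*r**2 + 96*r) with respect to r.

Factor the denominator: r*(r - 6)*(r - 4)*(r + 4).
Partial-fraction decomposition: 9/(80*(r + 4)) + 17/(16*(r - 4)) - 17/(15*(r - 6)) - 1/(24*r).
Integrate each term: A/(r−a) contributes A·log|r−a|.

-log(r)/24 - 17*log(r - 6)/15 + 17*log(r - 4)/16 + 9*log(r + 4)/80 + C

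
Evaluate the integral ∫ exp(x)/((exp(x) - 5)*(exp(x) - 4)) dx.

log(exp(x) - 5) - log(exp(x) - 4) + C

Let u = e^x, du = e^x dx.
The integral becomes ∫ du/((u-4)(u-5)); decompose into partial fractions.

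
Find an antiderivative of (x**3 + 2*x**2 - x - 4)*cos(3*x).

Use integration by parts with u = x**3 + 2*x**2 - x - 4, dv = cos(3*x) dx, so v = sin(3*x)/3.
Apply parts 3 times (tabular method): alternate signs, differentiate u down to 0, integrate dv up.

x**3*sin(3*x)/3 + 2*x**2*sin(3*x)/3 + x**2*cos(3*x)/3 - 5*x*sin(3*x)/9 + 4*x*cos(3*x)/9 - 40*sin(3*x)/27 - 5*cos(3*x)/27 + C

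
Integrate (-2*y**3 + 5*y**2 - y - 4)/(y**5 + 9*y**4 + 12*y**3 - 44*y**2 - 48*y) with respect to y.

log(y)/12 - log(y - 2)/144 + 4*log(y + 1)/45 - 13*log(y + 4)/9 + 307*log(y + 6)/240 + C

Factor the denominator: y*(y - 2)*(y + 1)*(y + 4)*(y + 6).
Partial-fraction decomposition: 307/(240*(y + 6)) - 13/(9*(y + 4)) + 4/(45*(y + 1)) - 1/(144*(y - 2)) + 1/(12*y).
Integrate each term: A/(y−a) contributes A·log|y−a|.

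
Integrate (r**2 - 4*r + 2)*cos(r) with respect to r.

r**2*sin(r) - 4*r*sin(r) + 2*r*cos(r) - 4*cos(r) + C

Use integration by parts with u = r**2 - 4*r + 2, dv = cos(r) dr, so v = sin(r).
Apply parts 2 times (tabular method): alternate signs, differentiate u down to 0, integrate dv up.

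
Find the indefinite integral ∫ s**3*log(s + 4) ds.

Use integration by parts with u = log(s + 4), dv = s**3 ds.
Then du = 1/(s + 4) ds and v = s**4/4.

s**4*log(s + 4)/4 - s**4/16 + s**3/3 - 2*s**2 + 16*s - 64*log(s + 4) + C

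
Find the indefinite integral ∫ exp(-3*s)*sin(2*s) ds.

Let I denote the integral. Integrate by parts with u = sin(2*s), dv = exp(-3*s) ds, so v = -exp(-3*s)/3: I = -exp(-3*s)*sin(2*s)/3 + (2/3)·∫ exp(-3*s)*cos(2*s) ds.
Apply parts again with u = cos(2*s), dv = exp(-3*s) ds: ∫ exp(-3*s)*cos(2*s) ds = -exp(-3*s)*cos(2*s)/3 − (2/3)·I. Substituting back brings back I: I = -exp(-3*s)*sin(2*s)/3 - 2*exp(-3*s)*cos(2*s)/9 − (4/9)·I.
Solving for I: (1 + 4/9)·I equals the remaining terms, so I = (9/13)·(-exp(-3*s)*sin(2*s)/3 - 2*exp(-3*s)*cos(2*s)/9).

-3*exp(-3*s)*sin(2*s)/13 - 2*exp(-3*s)*cos(2*s)/13 + C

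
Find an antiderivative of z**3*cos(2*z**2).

z**2*sin(2*z**2)/4 + cos(2*z**2)/8 + C

Let u = z², du = 2z dz; rewrite as (1/2)∫ u^1·cos(2u) du.
Now integrate by parts 1 time.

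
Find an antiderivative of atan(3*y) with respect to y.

y*atan(3*y) - log(9*y**2 + 1)/6 + C

Use integration by parts with u = arctan(3*y), dv = dy.
Then du = 3/(9*y**2 + 1) dy.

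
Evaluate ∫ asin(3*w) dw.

Use integration by parts with u = arcsin(3*w), dv = dw.
Then du = 3/sqrt(-9*w**2 + 1) dw.

w*asin(3*w) + sqrt(-9*w**2 + 1)/3 + C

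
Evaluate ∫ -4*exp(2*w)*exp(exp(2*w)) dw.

Let u = exp(2*w), so du = (2*exp(2*w)) dw.
Rewriting, the integral becomes -2·∫ e^u du = -2·e^u.
Substituting back, u = exp(2*w).

-2*exp(exp(2*w)) + C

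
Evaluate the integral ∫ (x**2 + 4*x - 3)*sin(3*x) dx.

-x**2*cos(3*x)/3 + 2*x*sin(3*x)/9 - 4*x*cos(3*x)/3 + 4*sin(3*x)/9 + 29*cos(3*x)/27 + C

Use integration by parts with u = x**2 + 4*x - 3, dv = sin(3*x) dx, so v = -cos(3*x)/3.
Apply parts 2 times (tabular method): alternate signs, differentiate u down to 0, integrate dv up.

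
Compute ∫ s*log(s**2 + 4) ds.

Let u = s**2 + 4, so du = (2*s) ds.
The integral becomes (1/2)·∫ log(u) du; integrate by parts with u′=log(u), dv′=du.

s**2*log(s**2 + 4)/2 - s**2/2 + 2*log(s**2 + 4) + C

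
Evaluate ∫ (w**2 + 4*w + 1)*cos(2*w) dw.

Use integration by parts with u = w**2 + 4*w + 1, dv = cos(2*w) dw, so v = sin(2*w)/2.
Apply parts 2 times (tabular method): alternate signs, differentiate u down to 0, integrate dv up.

w**2*sin(2*w)/2 + 2*w*sin(2*w) + w*cos(2*w)/2 + sin(2*w)/4 + cos(2*w) + C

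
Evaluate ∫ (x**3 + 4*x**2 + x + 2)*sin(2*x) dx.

-x**3*cos(2*x)/2 + 3*x**2*sin(2*x)/4 - 2*x**2*cos(2*x) + 2*x*sin(2*x) + x*cos(2*x)/4 - sin(2*x)/8 + C

Use integration by parts with u = x**3 + 4*x**2 + x + 2, dv = sin(2*x) dx, so v = -cos(2*x)/2.
Apply parts 3 times (tabular method): alternate signs, differentiate u down to 0, integrate dv up.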